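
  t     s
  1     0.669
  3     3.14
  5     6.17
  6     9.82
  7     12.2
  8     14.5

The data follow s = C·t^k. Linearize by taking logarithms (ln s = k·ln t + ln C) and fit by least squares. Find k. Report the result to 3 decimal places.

k = 1.487

Linearized form: ln s = k·ln t + ln C. From the 6 transformed points,
Sums: Σln t = 8.5252, Σ(ln t)² = 15.1183, Σln s = 10.0220, Σln t·ln s = 18.7072.
Normal system: [[15.1183, 8.5252]; [8.5252, 6]]·[k, ln C]ᵀ = [18.7072, 10.0220]ᵀ.
Slope k = (n·Σln t·ln s − Σln t·Σln s)/(n·Σ(ln t)² − (Σln t)²) = (6·18.7072 − 8.5252·10.0220)/18.0313 = 1.48654; ln C = (Σln s − k·Σln t)/n = -0.44184.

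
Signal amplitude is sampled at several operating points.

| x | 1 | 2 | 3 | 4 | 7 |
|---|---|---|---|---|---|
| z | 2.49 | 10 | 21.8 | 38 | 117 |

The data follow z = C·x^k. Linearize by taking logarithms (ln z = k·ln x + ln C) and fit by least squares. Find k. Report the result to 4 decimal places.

k = 1.9725

With ln zᵢ as the transformed response and ln xᵢ as the regressor:
XᵀX = [[7.3958, 5.1240]; [5.1240, 5]], rhs = [19.2914, 14.6965]ᵀ  (here Σln x = 5.1240, Σ(ln x)² = 7.3958, Σln z = 14.6965, Σln x·ln z = 19.2914).
Slope k = (n·Σln x·ln z − Σln x·Σln z)/(n·Σ(ln x)² − (Σln x)²) = (5·19.2914 − 5.1240·14.6965)/10.7239 = 1.97245; ln C = (Σln z − k·Σln x)/n = 0.91795.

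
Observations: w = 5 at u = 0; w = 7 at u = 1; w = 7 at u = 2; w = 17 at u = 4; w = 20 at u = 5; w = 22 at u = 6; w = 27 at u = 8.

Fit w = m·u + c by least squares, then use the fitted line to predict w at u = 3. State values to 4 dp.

Compute the Gram sums: Σu·u = 146, Σu = 26, Σ1 = 7.
For Mᵀw: Σu·w = 537, Σw = 105.
MᵀM·[m, c]ᵀ = Mᵀw becomes [[146, 26]; [26, 7]]·[m, c]ᵀ = [537, 105]ᵀ.
Eliminating c: 7·(row 1) − 26·(row 2) gives 346·m = 7·537 − 26·105 = 1029, so m = 1029/346.
Then c = (105 − 26·(1029/346))/7 = 684/173.
At u = 3: ŵ = (1029/346)·(3) + (684/173)·(1) = 4455/346.

ŵ = 12.8757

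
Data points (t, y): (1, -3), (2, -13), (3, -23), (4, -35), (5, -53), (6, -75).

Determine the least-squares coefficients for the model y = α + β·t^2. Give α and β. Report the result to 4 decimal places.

α = -3.4407, β = -1.9929

With design matrix A, AᵀA = [[6, 91]; [91, 2275]] and Aᵀy = [-202, -4847]ᵀ.
Determinant 6·2275 − 91² = 5369.
α = ((-202)·2275 − 91·(-4847))/5369 = -203/59; β = (6·(-4847) − 91·(-202))/5369 = -10700/5369.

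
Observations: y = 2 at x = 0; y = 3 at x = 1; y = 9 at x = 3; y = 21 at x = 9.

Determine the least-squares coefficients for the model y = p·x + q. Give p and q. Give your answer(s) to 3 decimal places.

p = 2.159, q = 1.733

Sums needed: Σx·x = 91, Σx = 13, Σ1 = 4.
Right-hand side: Σx·y = 219, Σy = 35.
AᵀA·[p, q]ᵀ = Aᵀy becomes [[91, 13]; [13, 4]]·[p, q]ᵀ = [219, 35]ᵀ.
Eliminating q: 4·(row 1) − 13·(row 2) gives 195·p = 4·219 − 13·35 = 421, so p = 421/195.
Then q = (35 − 13·(421/195))/4 = 26/15.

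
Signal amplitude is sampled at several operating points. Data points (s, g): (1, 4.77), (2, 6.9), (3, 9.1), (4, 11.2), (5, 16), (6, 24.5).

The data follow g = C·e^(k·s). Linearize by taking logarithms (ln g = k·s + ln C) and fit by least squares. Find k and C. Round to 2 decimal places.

Let Y = ln g. Fitting Y = k·s + ln C by least squares:
Sums: Σs = 21.0000, Σ(s)² = 91.0000, Σln g = 14.0893, Σs·ln g = 54.7688.
Normal system: [[91.0000, 21.0000]; [21.0000, 6]]·[k, ln C]ᵀ = [54.7688, 14.0893]ᵀ.
Δ = 91.0000·6 − (21.0000)² = 105.0000; k = (54.7688·6 − 21.0000·14.0893)/105.0000 = 0.31179, ln C = (91.0000·14.0893 − 21.0000·54.7688)/105.0000 = 1.25697, so C = exp(1.25697) = 3.51476.

k = 0.31, C = 3.51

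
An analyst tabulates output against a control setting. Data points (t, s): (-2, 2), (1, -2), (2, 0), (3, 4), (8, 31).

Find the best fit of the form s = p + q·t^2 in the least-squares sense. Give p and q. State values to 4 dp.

The normal system AᵀA·[p, q]ᵀ = Aᵀs is [[5, 82]; [82, 4210]]·[p, q]ᵀ = [35, 2026]ᵀ.
Eliminating q: 4210·(row 1) − 82·(row 2) gives 14326·p = 4210·35 − 82·2026 = -18782, so p = -9391/7163.
Then q = (2026 − 82·(-9391/7163))/4210 = 3630/7163.

p = -1.3110, q = 0.5068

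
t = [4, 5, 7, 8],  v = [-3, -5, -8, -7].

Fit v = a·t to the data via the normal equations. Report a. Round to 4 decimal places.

a = -0.9675

XᵀX·[a]ᵀ = Xᵀv reads: 154·a = -149.
Hence a = -149 / 154 ≈ -0.967532.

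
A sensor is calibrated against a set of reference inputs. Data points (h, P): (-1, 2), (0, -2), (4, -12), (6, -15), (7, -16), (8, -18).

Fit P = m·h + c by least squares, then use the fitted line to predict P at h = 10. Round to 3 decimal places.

P̂ = -23.195

Sums needed: Σh·h = 166, Σh = 24, Σ1 = 6.
Moment sums: Σh·P = -396, ΣP = -61.
Eliminating c: 6·(row 1) − 24·(row 2) gives 420·m = 6·(-396) − 24·(-61) = -912, so m = -76/35.
Then c = ((-61) − 24·(-76/35))/6 = -311/210.
At h = 10: P̂ = (-76/35)·(10) + (-311/210)·(1) = -4871/210.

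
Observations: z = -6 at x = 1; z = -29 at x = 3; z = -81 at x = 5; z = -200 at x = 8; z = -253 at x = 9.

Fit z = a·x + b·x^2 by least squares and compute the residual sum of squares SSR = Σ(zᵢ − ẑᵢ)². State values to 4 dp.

SSR = 6.0562

The normal equations are: 180·a + 1394·b = -4375;  1394·a + 11364·b = -35585.
(Σx·x = 180, Σx·x^2 = 1394, Σx^2·x^2 = 11364, Σx·z = -4375, Σx^2·z = -35585.)
Δ = 180·11364 − 1394² = 102284.
a = ((-4375)·11364 − 1394·(-35585))/102284 = -56005/51142; b = (180·(-35585) − 1394·(-4375))/102284 = -153275/51142.
Residuals: -48786/25571, 4598/3653, -1177/1967, 14620/25571, -9803/25571; SSR = 154862/25571.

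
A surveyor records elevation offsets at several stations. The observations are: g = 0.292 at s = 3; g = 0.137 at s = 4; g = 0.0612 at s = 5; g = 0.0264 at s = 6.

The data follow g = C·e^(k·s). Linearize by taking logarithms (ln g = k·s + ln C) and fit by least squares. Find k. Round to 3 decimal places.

Let Y = ln g. Fitting Y = k·s + ln C by least squares:
Σs = 18.0000, Σ(s)² = 86.0000, Σln g = -9.6468, Σs·ln g = -47.4185.
Equations: 86.0000·k + 18.0000·ln C = -47.4185;  18.0000·k + 4·ln C = -9.6468.
Δ = 86.0000·4 − (18.0000)² = 20.0000; k = (-47.4185·4 − 18.0000·-9.6468)/20.0000 = -0.80160, ln C = (86.0000·-9.6468 − 18.0000·-47.4185)/20.0000 = 1.19551.

k = -0.802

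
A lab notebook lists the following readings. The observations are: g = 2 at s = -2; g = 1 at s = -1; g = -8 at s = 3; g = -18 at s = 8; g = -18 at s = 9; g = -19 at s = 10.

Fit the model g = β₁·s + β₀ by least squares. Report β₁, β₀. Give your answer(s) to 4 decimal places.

β₁ = -1.8545, β₀ = -1.6545

AᵀA·[β₁, β₀]ᵀ = Aᵀg reads: 259·β₁ + 27·β₀ = -525;  27·β₁ + 6·β₀ = -60.
Determinant 259·6 − 27² = 825.
β₁ = ((-525)·6 − 27·(-60))/825 = -102/55; β₀ = (259·(-60) − 27·(-525))/825 = -91/55.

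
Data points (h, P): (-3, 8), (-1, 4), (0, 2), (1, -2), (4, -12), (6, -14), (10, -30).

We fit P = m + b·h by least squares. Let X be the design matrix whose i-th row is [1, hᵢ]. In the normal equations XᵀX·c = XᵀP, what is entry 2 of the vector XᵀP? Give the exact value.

Entry 2 ↔ basis h, so (XᵀP)_{2} = Σᵢ (h)·Pᵢ = (-3)·(8) + (-1)·(4) + (0)·(2) + (1)·(-2) + (4)·(-12) + (6)·(-14) + (10)·(-30) = -462.

-462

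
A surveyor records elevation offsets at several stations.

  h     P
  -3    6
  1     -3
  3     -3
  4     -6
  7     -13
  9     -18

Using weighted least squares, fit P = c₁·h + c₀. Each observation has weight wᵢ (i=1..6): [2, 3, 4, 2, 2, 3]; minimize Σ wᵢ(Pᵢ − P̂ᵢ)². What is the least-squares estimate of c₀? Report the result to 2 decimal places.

c₀ = 0.80

Compute the Gram sums: Σwᵢ·h·h = 430, Σwᵢ·h = 58, Σwᵢ·1 = 16.
Moment sums: Σwᵢ·h·P = -797, Σwᵢ·P = -101.
det = 430·16 − 58² = 3516.
c₁ = ((-797)·16 − 58·(-101))/3516 = -1149/586; c₀ = (430·(-101) − 58·(-797))/3516 = 233/293.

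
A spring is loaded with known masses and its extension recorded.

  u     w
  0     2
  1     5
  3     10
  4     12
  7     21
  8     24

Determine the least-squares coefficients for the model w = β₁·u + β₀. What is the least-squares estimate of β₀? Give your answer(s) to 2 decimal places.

Compute the Gram sums: Σu·u = 139, Σu = 23, Σ1 = 6.
Right-hand side: Σu·w = 422, Σw = 74.
det = 139·6 − 23² = 305.
β₁ = (422·6 − 23·74)/305 = 166/61; β₀ = (139·74 − 23·422)/305 = 116/61.

β₀ = 1.90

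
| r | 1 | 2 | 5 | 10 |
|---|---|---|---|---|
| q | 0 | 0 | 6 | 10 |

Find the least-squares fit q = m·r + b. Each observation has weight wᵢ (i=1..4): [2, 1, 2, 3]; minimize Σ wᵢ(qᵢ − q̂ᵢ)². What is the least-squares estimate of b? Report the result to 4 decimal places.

b = -0.9737

XᵀWX·[m, b]ᵀ = XᵀWq reads: 356·m + 44·b = 360;  44·m + 8·b = 42.
(Σwᵢ·r·r = 356, Σwᵢ·r = 44, Σwᵢ·1 = 8, Σwᵢ·r·q = 360, Σwᵢ·q = 42.)
Eliminating b: 8·(row 1) − 44·(row 2) gives 912·m = 8·360 − 44·42 = 1032, so m = 43/38.
Then b = (42 − 44·(43/38))/8 = -37/38.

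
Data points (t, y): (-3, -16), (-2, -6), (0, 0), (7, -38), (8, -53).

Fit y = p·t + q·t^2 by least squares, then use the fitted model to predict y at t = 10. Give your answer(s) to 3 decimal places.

Forming MᵀM = [[126, 820]; [820, 6594]] and Mᵀy = [-630, -5422]ᵀ gives MᵀM·[p, q]ᵀ = Mᵀy.
det = 126·6594 − 820² = 158444.
p = ((-630)·6594 − 820·(-5422))/158444 = 72955/39611; q = (126·(-5422) − 820·(-630))/158444 = -41643/39611.
At t = 10: ŷ = (72955/39611)·(10) + (-41643/39611)·(100) = -312250/3601.

ŷ = -86.712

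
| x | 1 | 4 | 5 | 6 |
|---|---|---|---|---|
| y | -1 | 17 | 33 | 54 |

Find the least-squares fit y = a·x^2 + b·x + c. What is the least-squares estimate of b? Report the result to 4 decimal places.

b = -6.5000

Sums needed: Σx^2·x^2 = 2178, Σx^2·x = 406, Σx^2 = 78, Σx·x = 78, Σx = 16, Σ1 = 4.
For Mᵀy: Σx^2·y = 3040, Σx·y = 556, Σy = 103.
Solving the 3×3 system (Gaussian elimination) gives a = 5/2, b = -13/2, c = 3.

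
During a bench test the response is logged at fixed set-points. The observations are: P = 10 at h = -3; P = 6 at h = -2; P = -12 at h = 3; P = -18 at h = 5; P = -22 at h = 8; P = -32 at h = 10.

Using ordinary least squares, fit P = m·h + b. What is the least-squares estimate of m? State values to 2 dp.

m = -3.10

From the data, Σh·h = 211, Σh = 21, Σ1 = 6.
Moment sums: Σh·P = -664, ΣP = -68.
So MᵀM·[m, b]ᵀ = MᵀP: [[211, 21]; [21, 6]]·[m, b]ᵀ = [-664, -68]ᵀ.
Δ = 211·6 − 21² = 825.
m = ((-664)·6 − 21·(-68))/825 = -852/275; b = (211·(-68) − 21·(-664))/825 = -404/825.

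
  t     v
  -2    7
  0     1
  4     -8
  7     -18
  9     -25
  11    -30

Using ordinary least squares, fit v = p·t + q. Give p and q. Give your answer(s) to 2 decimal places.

XᵀX·[p, q]ᵀ = Xᵀv reads: 271·p + 29·q = -727;  29·p + 6·q = -73.
Δ = 271·6 − 29² = 785.
p = ((-727)·6 − 29·(-73))/785 = -449/157; q = (271·(-73) − 29·(-727))/785 = 260/157.

p = -2.86, q = 1.66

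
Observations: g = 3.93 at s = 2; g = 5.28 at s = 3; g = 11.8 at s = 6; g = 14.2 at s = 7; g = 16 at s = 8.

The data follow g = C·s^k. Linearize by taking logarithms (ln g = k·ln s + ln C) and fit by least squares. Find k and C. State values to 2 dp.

k = 1.05, C = 1.80

Taking logs, ln g = k·ln s + ln C, so regress ln g on ln s.
Σln s = 7.6089, Σ(ln s)² = 13.0084, Σln g = 10.9265, Σln s·ln g = 18.1273.
Normal system: [[13.0084, 7.6089]; [7.6089, 5]]·[k, ln C]ᵀ = [18.1273, 10.9265]ᵀ.
Solving (det = 7.1473): k = 1.04911, ln C = 0.58879, so C = exp(0.58879) = 1.80181.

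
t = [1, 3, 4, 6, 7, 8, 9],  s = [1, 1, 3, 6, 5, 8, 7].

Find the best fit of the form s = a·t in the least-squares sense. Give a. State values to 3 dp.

a = 0.836

Forming XᵀX = [[256]] and Xᵀs = [214]ᵀ gives XᵀX·[a]ᵀ = Xᵀs.
a = 214/256 = 0.835938.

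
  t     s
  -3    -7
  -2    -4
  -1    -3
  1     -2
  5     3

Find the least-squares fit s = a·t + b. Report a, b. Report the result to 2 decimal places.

a = 1.13, b = -2.60

The normal system MᵀM·[a, b]ᵀ = Mᵀs is [[40, 0]; [0, 5]]·[a, b]ᵀ = [45, -13]ᵀ.
Eliminating b: 5·(row 1) − 0·(row 2) gives 200·a = 5·45 − 0·(-13) = 225, so a = 9/8.
Then b = ((-13) − 0·(9/8))/5 = -13/5.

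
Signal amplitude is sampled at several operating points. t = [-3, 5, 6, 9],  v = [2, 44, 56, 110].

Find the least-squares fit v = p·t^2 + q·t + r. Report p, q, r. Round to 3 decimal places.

p = 0.959, q = 3.225, r = 3.071

Normal-equation sums: Σt^2·t^2 = 8563, Σt^2·t = 1043, Σt^2 = 151, Σt·t = 151, Σt = 17, Σ1 = 4.
Right-hand side: Σt^2·v = 12044, Σt·v = 1540, Σv = 212.
MᵀM·[p, q, r]ᵀ = Mᵀv becomes [[8563, 1043, 151]; [1043, 151, 17]; [151, 17, 4]]·[p, q, r]ᵀ = [12044, 1540, 212]ᵀ.
Row-reducing yields p = 687/716, q = 11547/3580, r = 5497/1790.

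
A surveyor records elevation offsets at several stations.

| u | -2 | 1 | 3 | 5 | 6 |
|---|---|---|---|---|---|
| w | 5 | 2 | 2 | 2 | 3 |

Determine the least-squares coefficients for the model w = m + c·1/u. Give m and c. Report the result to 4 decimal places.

m = 3.2824, c = -2.0101

Sums needed: Σ1 = 5, Σ1/u = 6/5, Σ1/u·1/u = 643/450.
For Mᵀw: Σw = 14, Σ1/u·w = 16/15.
Eliminating c: (643/450)·(row 1) − (6/5)·(row 2) gives (2567/450)·m = (643/450)·14 − (6/5)·(16/15) = 4213/225, so m = 8426/2567.
Then c = ((16/15) − (6/5)·(8426/2567))/(643/450) = -5160/2567.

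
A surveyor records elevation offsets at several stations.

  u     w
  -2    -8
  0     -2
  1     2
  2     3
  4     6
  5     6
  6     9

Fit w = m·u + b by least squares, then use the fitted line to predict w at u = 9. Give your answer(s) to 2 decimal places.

ŵ = 15.25

The normal equations are: 86·m + 16·b = 132;  16·m + 7·b = 16.
det = 86·7 − 16² = 346.
m = (132·7 − 16·16)/346 = 334/173; b = (86·16 − 16·132)/346 = -368/173.
At u = 9: ŵ = (334/173)·(9) + (-368/173)·(1) = 2638/173.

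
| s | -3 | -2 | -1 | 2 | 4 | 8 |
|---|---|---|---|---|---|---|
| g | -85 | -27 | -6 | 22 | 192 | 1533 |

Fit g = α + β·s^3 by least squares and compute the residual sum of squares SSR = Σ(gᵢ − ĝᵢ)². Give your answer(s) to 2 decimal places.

Normal-equation sums: Σ1 = 6, Σs^3 = 548, Σs^3·s^3 = 267098.
And Σg = 1629, Σs^3·g = 799877.
XᵀX·[α, β]ᵀ = Xᵀg becomes [[6, 548]; [548, 267098]]·[α, β]ᵀ = [1629, 799877]ᵀ.
Δ = 6·267098 − 548² = 1302284.
α = (1629·267098 − 548·799877)/1302284 = -1614977/651142; β = (6·799877 − 548·1629)/1302284 = 1953285/651142.
Residuals: -496699/325571, -339577/651142, -169295/325571, 313821/651142, 1624001/651142, -266257/651142; SSR = 3089611/325571.

SSR = 9.49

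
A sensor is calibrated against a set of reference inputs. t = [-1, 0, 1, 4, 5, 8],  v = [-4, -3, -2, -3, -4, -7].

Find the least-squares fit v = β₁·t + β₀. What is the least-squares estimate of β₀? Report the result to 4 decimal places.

Setting ∂/∂β₁ … = 0 gives: 107·β₁ + 17·β₀ = -86;  17·β₁ + 6·β₀ = -23.
(Σt·t = 107, Σt = 17, Σ1 = 6, Σt·v = -86, Σv = -23.)
Δ = 107·6 − 17² = 353.
β₁ = ((-86)·6 − 17·(-23))/353 = -125/353; β₀ = (107·(-23) − 17·(-86))/353 = -999/353.

β₀ = -2.8300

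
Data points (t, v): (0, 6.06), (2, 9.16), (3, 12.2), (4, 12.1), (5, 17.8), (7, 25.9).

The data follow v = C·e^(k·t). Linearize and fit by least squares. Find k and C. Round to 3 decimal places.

k = 0.206, C = 6.069

Linearized form: ln v = k·t + ln C. From the 6 transformed points,
Σt = 21.0000, Σ(t)² = 103.0000, Σln v = 15.1446, Σt·ln v = 59.0825.
Equations: 103.0000·k + 21.0000·ln C = 59.0825;  21.0000·k + 6·ln C = 15.1446.
Slope k = (n·Σt·ln v − Σt·Σln v)/(n·Σ(t)² − (Σt)²) = (6·59.0825 − 21.0000·15.1446)/177.0000 = 0.20598; ln C = (Σln v − k·Σt)/n = 1.80319, so C = exp(1.80319) = 6.06899.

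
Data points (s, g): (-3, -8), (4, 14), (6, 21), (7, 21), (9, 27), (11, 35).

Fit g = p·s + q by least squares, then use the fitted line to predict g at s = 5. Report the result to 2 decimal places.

From the data, Σs·s = 312, Σs = 34, Σ1 = 6.
Moment sums: Σs·g = 981, Σg = 110.
MᵀM·[p, q]ᵀ = Mᵀg becomes [[312, 34]; [34, 6]]·[p, q]ᵀ = [981, 110]ᵀ.
Determinant 312·6 − 34² = 716.
p = (981·6 − 34·110)/716 = 1073/358; q = (312·110 − 34·981)/716 = 483/358.
At s = 5: ĝ = (1073/358)·(5) + (483/358)·(1) = 2924/179.

ĝ = 16.34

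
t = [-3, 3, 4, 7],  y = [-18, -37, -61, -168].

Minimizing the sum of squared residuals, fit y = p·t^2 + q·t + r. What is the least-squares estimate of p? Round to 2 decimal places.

Setting ∂/∂p … = 0 gives: 2819·p + 407·q + 83·r = -9703;  407·p + 83·q + 11·r = -1477;  83·p + 11·q + 4·r = -284.
(Σt^2·t^2 = 2819, Σt^2·t = 407, Σt^2 = 83, Σt·t = 83, Σt = 11, Σ1 = 4, Σt^2·y = -9703, Σt·y = -1477, Σy = -284.)
Row-reducing yields p = -17015/5756, q = -18289/5756, r = -1330/1439.

p = -2.96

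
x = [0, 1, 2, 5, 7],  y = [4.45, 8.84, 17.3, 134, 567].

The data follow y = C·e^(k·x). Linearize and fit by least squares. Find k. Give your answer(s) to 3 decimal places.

Let Y = ln y. Fitting Y = k·x + ln C by least squares:
Sums: Σx = 15.0000, Σ(x)² = 79.0000, Σln y = 17.7611, Σx·ln y = 76.7524.
Normal system: [[79.0000, 15.0000]; [15.0000, 5]]·[k, ln C]ᵀ = [76.7524, 17.7611]ᵀ.
Δ = 79.0000·5 − (15.0000)² = 170.0000; k = (76.7524·5 − 15.0000·17.7611)/170.0000 = 0.69027, ln C = (79.0000·17.7611 − 15.0000·76.7524)/170.0000 = 1.48141.

k = 0.690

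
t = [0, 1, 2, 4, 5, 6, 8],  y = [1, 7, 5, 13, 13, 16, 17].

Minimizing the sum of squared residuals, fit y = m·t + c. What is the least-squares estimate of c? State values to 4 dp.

The normal equations are: 146·m + 26·c = 366;  26·m + 7·c = 72.
Eliminating c: 7·(row 1) − 26·(row 2) gives 346·m = 7·366 − 26·72 = 690, so m = 345/173.
Then c = (72 − 26·(345/173))/7 = 498/173.

c = 2.8786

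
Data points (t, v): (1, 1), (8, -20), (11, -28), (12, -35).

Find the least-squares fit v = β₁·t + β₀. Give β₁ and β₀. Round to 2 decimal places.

β₁ = -3.12, β₀ = 4.47

The normal equations are: 330·β₁ + 32·β₀ = -887;  32·β₁ + 4·β₀ = -82.
Δ = 330·4 − 32² = 296.
β₁ = ((-887)·4 − 32·(-82))/296 = -231/74; β₀ = (330·(-82) − 32·(-887))/296 = 331/74.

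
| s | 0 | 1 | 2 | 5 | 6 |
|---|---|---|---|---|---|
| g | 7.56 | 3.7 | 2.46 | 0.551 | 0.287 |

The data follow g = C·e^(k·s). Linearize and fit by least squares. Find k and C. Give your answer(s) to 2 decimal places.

Taking logs, ln g = k·s + ln C, so regress ln g on s.
Over the data: Σs = 14.0000, Σ(s)² = 66.0000, Σln g = 2.3871, Σs·ln g = -7.3611.
Normal system: [[66.0000, 14.0000]; [14.0000, 5]]·[k, ln C]ᵀ = [-7.3611, 2.3871]ᵀ.
Solving (det = 134.0000): k = -0.52406, ln C = 1.94479, so C = exp(1.94479) = 6.99217.

k = -0.52, C = 6.99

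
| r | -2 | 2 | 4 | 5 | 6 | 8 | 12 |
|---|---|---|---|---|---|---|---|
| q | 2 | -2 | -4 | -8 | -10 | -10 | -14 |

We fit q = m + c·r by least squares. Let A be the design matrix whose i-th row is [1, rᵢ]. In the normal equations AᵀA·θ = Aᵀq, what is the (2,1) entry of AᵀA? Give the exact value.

Row 2 ↔ basis r, column 1 ↔ basis 1, so (AᵀA)_{2,1} = Σᵢ r = (-2)·(1) + (2)·(1) + (4)·(1) + (5)·(1) + (6)·(1) + (8)·(1) + (12)·(1) = 35.

35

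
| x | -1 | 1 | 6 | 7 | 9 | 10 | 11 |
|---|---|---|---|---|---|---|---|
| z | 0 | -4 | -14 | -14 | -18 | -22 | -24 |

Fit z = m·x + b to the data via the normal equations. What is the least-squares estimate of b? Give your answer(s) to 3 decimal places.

Entries of AᵀA: Σx·x = 389, Σx = 43, Σ1 = 7.
And Σx·z = -832, Σz = -96.
Normal equations: [[389, 43]; [43, 7]]·[m, b]ᵀ = [-832, -96]ᵀ.
Determinant 389·7 − 43² = 874.
m = ((-832)·7 − 43·(-96))/874 = -848/437; b = (389·(-96) − 43·(-832))/874 = -784/437.

b = -1.794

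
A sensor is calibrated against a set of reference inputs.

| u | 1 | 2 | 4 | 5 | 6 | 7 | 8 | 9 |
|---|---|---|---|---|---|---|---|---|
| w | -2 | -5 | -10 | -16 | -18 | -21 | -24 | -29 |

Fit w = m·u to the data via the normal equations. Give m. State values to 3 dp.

m = -3.043

Entries of MᵀM: Σu·u = 276.
And Σu·w = -840.
Normal equations: [[276]]·[m]ᵀ = [-840]ᵀ.
Hence m = -840 / 276 ≈ -3.04348.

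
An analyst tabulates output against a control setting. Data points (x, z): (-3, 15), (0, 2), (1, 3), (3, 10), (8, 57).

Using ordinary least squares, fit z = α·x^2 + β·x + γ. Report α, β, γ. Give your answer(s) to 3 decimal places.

α = 0.962, β = -0.932, γ = 3.114

The normal equations are: 4259·α + 513·β + 83·γ = 3876;  513·α + 83·β + 9·γ = 444;  83·α + 9·β + 5·γ = 87.
(Σx^2·x^2 = 4259, Σx^2·x = 513, Σx^2 = 83, Σx·x = 83, Σx = 9, Σ1 = 5, Σx^2·z = 3876, Σx·z = 444, Σz = 87.)
Inverting the 3×3 Gram matrix, [α, β, γ]ᵀ = [6036/6277, -11697/12554, 39099/12554]ᵀ.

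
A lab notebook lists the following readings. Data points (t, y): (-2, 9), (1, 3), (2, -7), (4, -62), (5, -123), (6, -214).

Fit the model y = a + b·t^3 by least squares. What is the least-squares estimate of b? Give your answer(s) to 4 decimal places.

The normal equations are: 6·a + 406·b = -394;  406·a + 66506·b = -65692.
det = 6·66506 − 406² = 234200.
a = ((-394)·66506 − 406·(-65692))/234200 = 116897/58550; b = (6·(-65692) − 406·(-394))/234200 = -58547/58550.

b = -0.9999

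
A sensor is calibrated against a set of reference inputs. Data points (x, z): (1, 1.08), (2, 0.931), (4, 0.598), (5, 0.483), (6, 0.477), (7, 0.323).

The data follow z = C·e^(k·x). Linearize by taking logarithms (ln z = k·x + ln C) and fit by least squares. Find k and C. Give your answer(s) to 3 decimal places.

k = -0.193, C = 1.329

Let Y = ln z. Fitting Y = k·x + ln C by least squares:
AᵀA = [[131.0000, 25.0000]; [25.0000, 6]], rhs = [-18.1135, -3.1068]ᵀ  (here Σx = 25.0000, Σ(x)² = 131.0000, Σln z = -3.1068, Σx·ln z = -18.1135).
Δ = 131.0000·6 − (25.0000)² = 161.0000; k = (-18.1135·6 − 25.0000·-3.1068)/161.0000 = -0.19262, ln C = (131.0000·-3.1068 − 25.0000·-18.1135)/161.0000 = 0.28478, so C = exp(0.28478) = 1.32947.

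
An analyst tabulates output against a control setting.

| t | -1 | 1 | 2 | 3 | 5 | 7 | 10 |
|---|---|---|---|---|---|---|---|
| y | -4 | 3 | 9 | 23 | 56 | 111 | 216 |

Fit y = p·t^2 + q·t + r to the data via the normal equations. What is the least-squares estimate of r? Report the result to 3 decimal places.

r = -2.889

The normal system AᵀA·[p, q, r]ᵀ = Aᵀy is [[13125, 1503, 189]; [1503, 189, 27]; [189, 27, 7]]·[p, q, r]ᵀ = [28681, 3311, 414]ᵀ.
Row-reducing yields p = 629/324, q = 2423/972, r = -26/9.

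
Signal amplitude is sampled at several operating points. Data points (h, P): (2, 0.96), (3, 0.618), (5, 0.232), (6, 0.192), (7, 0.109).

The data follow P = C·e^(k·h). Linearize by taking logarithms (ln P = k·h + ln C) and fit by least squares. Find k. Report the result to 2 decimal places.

Taking logs, ln P = k·h + ln C, so regress ln P on h.
AᵀA = [[123.0000, 23.0000]; [23.0000, 5]], rhs = [-34.2469, -5.8498]ᵀ  (here Σh = 23.0000, Σ(h)² = 123.0000, Σln P = -5.8498, Σh·ln P = -34.2469).
Slope k = (n·Σh·ln P − Σh·Σln P)/(n·Σ(h)² − (Σh)²) = (5·-34.2469 − 23.0000·-5.8498)/86.0000 = -0.42663; ln C = (Σln P − k·Σh)/n = 0.79253.

k = -0.43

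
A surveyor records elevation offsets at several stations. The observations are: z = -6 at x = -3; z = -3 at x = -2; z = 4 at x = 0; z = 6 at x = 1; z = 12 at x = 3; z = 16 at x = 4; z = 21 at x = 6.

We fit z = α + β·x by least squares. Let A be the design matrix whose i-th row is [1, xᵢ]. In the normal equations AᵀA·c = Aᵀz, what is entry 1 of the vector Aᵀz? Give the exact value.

Entry 1 ↔ basis 1, so (Aᵀz)_{1} = Σᵢ zᵢ = (1)·(-6) + (1)·(-3) + (1)·(4) + (1)·(6) + (1)·(12) + (1)·(16) + (1)·(21) = 50.

50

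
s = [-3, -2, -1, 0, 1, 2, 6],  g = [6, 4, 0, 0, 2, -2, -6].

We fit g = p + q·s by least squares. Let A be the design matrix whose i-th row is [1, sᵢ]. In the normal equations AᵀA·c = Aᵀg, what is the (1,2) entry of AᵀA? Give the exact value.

3

Row 1 ↔ basis 1, column 2 ↔ basis s, so (AᵀA)_{1,2} = Σᵢ s = (1)·(-3) + (1)·(-2) + (1)·(-1) + (1)·(0) + (1)·(1) + (1)·(2) + (1)·(6) = 3.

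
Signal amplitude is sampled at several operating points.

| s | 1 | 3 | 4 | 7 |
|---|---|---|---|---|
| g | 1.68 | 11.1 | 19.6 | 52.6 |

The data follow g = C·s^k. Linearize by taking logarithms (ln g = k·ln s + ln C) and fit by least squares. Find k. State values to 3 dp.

k = 1.771

Taking logs, ln g = k·ln s + ln C, so regress ln g on ln s.
AᵀA = [[6.9153, 4.4308]; [4.4308, 4]], rhs = [14.4803, 9.8640]ᵀ  (here Σln s = 4.4308, Σ(ln s)² = 6.9153, Σln g = 9.8640, Σln s·ln g = 14.4803).
Slope k = (n·Σln s·ln g − Σln s·Σln g)/(n·Σ(ln s)² − (Σln s)²) = (4·14.4803 − 4.4308·9.8640)/8.0292 = 1.77053; ln C = (Σln g − k·Σln s)/n = 0.50477.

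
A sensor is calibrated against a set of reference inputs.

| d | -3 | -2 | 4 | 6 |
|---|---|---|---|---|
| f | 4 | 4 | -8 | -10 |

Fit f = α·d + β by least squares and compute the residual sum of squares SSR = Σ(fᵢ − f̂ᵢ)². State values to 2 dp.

The normal equations are: 65·α + 5·β = -112;  5·α + 4·β = -10.
(Σd·d = 65, Σd = 5, Σ1 = 4, Σd·f = -112, Σf = -10.)
Eliminating β: 4·(row 1) − 5·(row 2) gives 235·α = 4·(-112) − 5·(-10) = -398, so α = -398/235.
Then β = ((-10) − 5·(-398/235))/4 = -18/47.
Residuals: -164/235, 234/235, -198/235, 128/235; SSR = 584/235.

SSR = 2.49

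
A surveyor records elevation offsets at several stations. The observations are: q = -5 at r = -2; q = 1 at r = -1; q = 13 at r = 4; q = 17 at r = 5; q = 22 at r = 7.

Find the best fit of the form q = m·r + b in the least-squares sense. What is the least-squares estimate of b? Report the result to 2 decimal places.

b = 2.16

The normal equations are: 95·m + 13·b = 300;  13·m + 5·b = 48.
(Σr·r = 95, Σr = 13, Σ1 = 5, Σr·q = 300, Σq = 48.)
det = 95·5 − 13² = 306.
m = (300·5 − 13·48)/306 = 146/51; b = (95·48 − 13·300)/306 = 110/51.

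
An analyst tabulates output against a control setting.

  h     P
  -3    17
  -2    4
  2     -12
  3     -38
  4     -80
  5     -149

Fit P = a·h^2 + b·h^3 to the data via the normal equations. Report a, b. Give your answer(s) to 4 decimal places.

a = -1.0789, b = -0.9800

Forming XᵀX = [[1075, 4149]; [4149, 21307]] and XᵀP = [-5226, -25358]ᵀ gives XᵀX·[a, b]ᵀ = XᵀP.
Determinant 1075·21307 − 4149² = 5690824.
a = ((-5226)·21307 − 4149·(-25358))/5690824 = -767505/711353; b = (1075·(-25358) − 4149·(-5226))/5690824 = -697147/711353.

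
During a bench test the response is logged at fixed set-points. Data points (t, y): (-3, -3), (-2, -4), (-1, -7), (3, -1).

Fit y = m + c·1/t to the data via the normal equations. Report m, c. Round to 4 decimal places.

The normal system XᵀX·[m, c]ᵀ = Xᵀy is [[4, -3/2]; [-3/2, 53/36]]·[m, c]ᵀ = [-15, 29/3]ᵀ.
Δ = 4·(53/36) − (-3/2)² = 131/36.
m = ((-15)·(53/36) − (-3/2)·(29/3))/(131/36) = -273/131; c = (4·(29/3) − (-3/2)·(-15))/(131/36) = 582/131.

m = -2.0840, c = 4.4427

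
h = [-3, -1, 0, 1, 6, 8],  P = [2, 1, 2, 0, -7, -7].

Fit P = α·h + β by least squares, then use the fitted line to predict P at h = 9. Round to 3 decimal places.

P̂ = -8.483

From the data, Σh·h = 111, Σh = 11, Σ1 = 6.
Moment sums: Σh·P = -105, ΣP = -9.
Eliminating β: 6·(row 1) − 11·(row 2) gives 545·α = 6·(-105) − 11·(-9) = -531, so α = -531/545.
Then β = ((-9) − 11·(-531/545))/6 = 156/545.
At h = 9: P̂ = (-531/545)·(9) + (156/545)·(1) = -4623/545.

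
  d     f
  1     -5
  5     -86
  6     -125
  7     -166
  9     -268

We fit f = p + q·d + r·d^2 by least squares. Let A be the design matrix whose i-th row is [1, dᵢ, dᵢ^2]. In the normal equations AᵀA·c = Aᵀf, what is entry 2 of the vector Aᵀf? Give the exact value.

-4759

Entry 2 ↔ basis d, so (Aᵀf)_{2} = Σᵢ (d)·fᵢ = (1)·(-5) + (5)·(-86) + (6)·(-125) + (7)·(-166) + (9)·(-268) = -4759.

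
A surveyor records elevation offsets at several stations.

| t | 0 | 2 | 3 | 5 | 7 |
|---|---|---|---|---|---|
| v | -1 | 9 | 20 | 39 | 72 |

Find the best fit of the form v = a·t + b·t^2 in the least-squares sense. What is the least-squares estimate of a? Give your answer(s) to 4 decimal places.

The normal equations are: 87·a + 503·b = 777;  503·a + 3123·b = 4719.
(Σt·t = 87, Σt·t^2 = 503, Σt^2·t^2 = 3123, Σt·v = 777, Σt^2·v = 4719.)
Δ = 87·3123 − 503² = 18692.
a = (777·3123 − 503·4719)/18692 = 26457/9346; b = (87·4719 − 503·777)/18692 = 9861/9346.

a = 2.8308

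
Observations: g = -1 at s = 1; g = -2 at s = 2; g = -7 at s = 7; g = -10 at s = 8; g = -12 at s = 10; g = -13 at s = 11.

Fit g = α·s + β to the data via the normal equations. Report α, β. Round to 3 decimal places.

Entries of XᵀX: Σs·s = 339, Σs = 39, Σ1 = 6.
Moment sums: Σs·g = -397, Σg = -45.
det = 339·6 − 39² = 513.
α = ((-397)·6 − 39·(-45))/513 = -11/9; β = (339·(-45) − 39·(-397))/513 = 4/9.

α = -1.222, β = 0.444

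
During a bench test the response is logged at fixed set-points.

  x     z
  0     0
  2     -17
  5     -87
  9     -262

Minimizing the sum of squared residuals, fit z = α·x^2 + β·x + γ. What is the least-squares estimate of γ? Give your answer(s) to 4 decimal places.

γ = 0.0627

Forming MᵀM = [[7202, 862, 110]; [862, 110, 16]; [110, 16, 4]] and Mᵀz = [-23465, -2827, -366]ᵀ gives MᵀM·[α, β, γ]ᵀ = Mᵀz.
Solving the 3×3 system (Gaussian elimination) gives α = -6869/2343, β = -12817/4686, γ = 49/781.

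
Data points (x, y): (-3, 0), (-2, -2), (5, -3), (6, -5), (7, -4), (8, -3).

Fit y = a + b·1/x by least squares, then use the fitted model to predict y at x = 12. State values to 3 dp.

ŷ = -3.327

Normal-equation sums: Σ1 = 6, Σ1/x = -167/840, Σ1/x·1/x = 328049/705600.
Right-hand side: Σy = -17, Σ1/x·y = -1159/840.
Normal equations: [[6, -167/840]; [-167/840, 328049/705600]]·[a, b]ᵀ = [-17, -1159/840]ᵀ.
Δ = 6·(328049/705600) − (-167/840)² = 388081/141120.
a = ((-17)·(328049/705600) − (-167/840)·(-1159/840))/(388081/141120) = -5770386/1940405; b = (6·(-1159/840) − (-167/840)·(-17))/(388081/141120) = -1645224/388081.
At x = 12: ŷ = (-5770386/1940405)·(1) + (-1645224/388081)·(1/12) = -6455896/1940405.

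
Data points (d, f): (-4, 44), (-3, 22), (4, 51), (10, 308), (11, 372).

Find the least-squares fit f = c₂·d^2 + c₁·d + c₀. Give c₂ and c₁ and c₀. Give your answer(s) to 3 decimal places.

Compute the Gram sums: Σd^2·d^2 = 25234, Σd^2·d = 2304, Σd^2 = 262, Σd·d = 262, Σd = 18, Σ1 = 5.
And Σd^2·f = 77530, Σd·f = 7134, Σf = 797.
Row-reducing yields c₂ = 223170/74473, c₁ = 10086/10639, c₀ = -77279/74473.

c₂ = 2.997, c₁ = 0.948, c₀ = -1.038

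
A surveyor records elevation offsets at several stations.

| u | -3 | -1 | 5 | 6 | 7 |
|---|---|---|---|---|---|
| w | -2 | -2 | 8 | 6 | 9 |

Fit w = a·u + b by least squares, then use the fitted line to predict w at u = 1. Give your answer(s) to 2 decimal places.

XᵀX·[a, b]ᵀ = Xᵀw reads: 120·a + 14·b = 147;  14·a + 5·b = 19.
(Σu·u = 120, Σu = 14, Σ1 = 5, Σu·w = 147, Σw = 19.)
Eliminating b: 5·(row 1) − 14·(row 2) gives 404·a = 5·147 − 14·19 = 469, so a = 469/404.
Then b = (19 − 14·(469/404))/5 = 111/202.
At u = 1: ŵ = (469/404)·(1) + (111/202)·(1) = 691/404.

ŵ = 1.71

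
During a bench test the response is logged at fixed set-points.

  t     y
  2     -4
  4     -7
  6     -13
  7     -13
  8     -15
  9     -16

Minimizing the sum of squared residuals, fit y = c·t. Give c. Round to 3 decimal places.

Entries of MᵀM: Σt·t = 250.
Right-hand side: Σt·y = -469.
Hence c = -469 / 250 ≈ -1.876.

c = -1.876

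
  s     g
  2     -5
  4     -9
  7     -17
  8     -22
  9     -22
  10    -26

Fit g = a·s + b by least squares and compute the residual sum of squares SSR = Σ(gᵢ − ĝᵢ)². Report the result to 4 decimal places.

SSR = 5.1972

Compute the Gram sums: Σs·s = 314, Σs = 40, Σ1 = 6.
For Aᵀg: Σs·g = -799, Σg = -101.
AᵀA·[a, b]ᵀ = Aᵀg becomes [[314, 40]; [40, 6]]·[a, b]ᵀ = [-799, -101]ᵀ.
det = 314·6 − 40² = 284.
a = ((-799)·6 − 40·(-101))/284 = -377/142; b = (314·(-101) − 40·(-799))/284 = 123/142.
Residuals: -79/142, 107/142, 51/71, -231/142, 73/71, -45/142; SSR = 369/71.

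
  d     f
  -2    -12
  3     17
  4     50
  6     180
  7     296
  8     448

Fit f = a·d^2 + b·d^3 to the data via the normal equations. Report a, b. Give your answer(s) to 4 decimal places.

Sums needed: Σd^2·d^2 = 8146, Σd^2·d^3 = 58586, Σd^3·d^3 = 431338.
Right-hand side: Σd^2·f = 50561, Σd^3·f = 373539.
MᵀM·[a, b]ᵀ = Mᵀf becomes [[8146, 58586]; [58586, 431338]]·[a, b]ᵀ = [50561, 373539]ᵀ.
Determinant 8146·431338 − 58586² = 81359952.
a = (50561·431338 − 58586·373539)/81359952 = -18818809/20339988; b = (8146·373539 − 58586·50561)/81359952 = 20170487/20339988.

a = -0.9252, b = 0.9917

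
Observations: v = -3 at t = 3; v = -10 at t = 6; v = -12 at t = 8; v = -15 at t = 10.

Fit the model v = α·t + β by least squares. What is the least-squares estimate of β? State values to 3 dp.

β = 1.355

Forming XᵀX = [[209, 27]; [27, 4]] and Xᵀv = [-315, -40]ᵀ gives XᵀX·[α, β]ᵀ = Xᵀv.
Determinant 209·4 − 27² = 107.
α = ((-315)·4 − 27·(-40))/107 = -180/107; β = (209·(-40) − 27·(-315))/107 = 145/107.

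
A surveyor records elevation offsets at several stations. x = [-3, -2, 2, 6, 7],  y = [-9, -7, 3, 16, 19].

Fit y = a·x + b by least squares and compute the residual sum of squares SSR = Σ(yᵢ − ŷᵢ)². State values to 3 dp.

With design matrix M, MᵀM = [[102, 10]; [10, 5]] and Mᵀy = [276, 22]ᵀ.
Δ = 102·5 − 10² = 410.
a = (276·5 − 10·22)/410 = 116/41; b = (102·22 − 10·276)/410 = -258/205.
Residuals: 153/205, -17/205, -7/5, 58/205, 93/205; SSR = 576/205.

SSR = 2.810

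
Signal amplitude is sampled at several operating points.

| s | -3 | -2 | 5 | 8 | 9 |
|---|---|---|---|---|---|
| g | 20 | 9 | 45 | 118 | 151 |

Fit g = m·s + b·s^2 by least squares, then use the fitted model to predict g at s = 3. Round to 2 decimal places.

Normal-equation sums: Σs·s = 183, Σs·s^2 = 1331, Σs^2·s^2 = 11379.
And Σs·g = 2450, Σs^2·g = 21124.
XᵀX·[m, b]ᵀ = Xᵀg becomes [[183, 1331]; [1331, 11379]]·[m, b]ᵀ = [2450, 21124]ᵀ.
det = 183·11379 − 1331² = 310796.
m = (2450·11379 − 1331·21124)/310796 = -118747/155398; b = (183·21124 − 1331·2450)/310796 = 302371/155398.
At s = 3: ĝ = (-118747/155398)·(3) + (302371/155398)·(9) = 1182549/77699.

ĝ = 15.22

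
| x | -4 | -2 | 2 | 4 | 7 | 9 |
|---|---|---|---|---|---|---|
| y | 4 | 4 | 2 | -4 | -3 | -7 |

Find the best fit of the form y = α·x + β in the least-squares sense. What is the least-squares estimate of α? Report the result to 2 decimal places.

The normal system AᵀA·[α, β]ᵀ = Aᵀy is [[170, 16]; [16, 6]]·[α, β]ᵀ = [-120, -4]ᵀ.
det = 170·6 − 16² = 764.
α = ((-120)·6 − 16·(-4))/764 = -164/191; β = (170·(-4) − 16·(-120))/764 = 310/191.

α = -0.86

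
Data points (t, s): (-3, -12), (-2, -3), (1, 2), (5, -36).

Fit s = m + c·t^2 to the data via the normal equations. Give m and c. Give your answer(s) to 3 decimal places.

m = 3.118, c = -1.576

AᵀA·[m, c]ᵀ = Aᵀs reads: 4·m + 39·c = -49;  39·m + 723·c = -1018.
(Σ1 = 4, Σt^2 = 39, Σt^2·t^2 = 723, Σs = -49, Σt^2·s = -1018.)
Eliminating c: 723·(row 1) − 39·(row 2) gives 1371·m = 723·(-49) − 39·(-1018) = 4275, so m = 1425/457.
Then c = ((-1018) − 39·(1425/457))/723 = -2161/1371.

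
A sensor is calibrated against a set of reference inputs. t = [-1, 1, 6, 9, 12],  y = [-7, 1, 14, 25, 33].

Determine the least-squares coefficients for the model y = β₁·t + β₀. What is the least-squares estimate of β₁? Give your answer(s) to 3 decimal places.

From the data, Σt·t = 263, Σt = 27, Σ1 = 5.
Right-hand side: Σt·y = 713, Σy = 66.
Δ = 263·5 − 27² = 586.
β₁ = (713·5 − 27·66)/586 = 1783/586; β₀ = (263·66 − 27·713)/586 = -1893/586.

β₁ = 3.043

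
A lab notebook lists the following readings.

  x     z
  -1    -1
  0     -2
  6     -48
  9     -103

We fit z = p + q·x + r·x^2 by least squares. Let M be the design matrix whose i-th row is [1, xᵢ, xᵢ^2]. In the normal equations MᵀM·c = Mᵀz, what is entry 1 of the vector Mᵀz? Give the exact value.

-154

Entry 1 ↔ basis 1, so (Mᵀz)_{1} = Σᵢ zᵢ = (1)·(-1) + (1)·(-2) + (1)·(-48) + (1)·(-103) = -154.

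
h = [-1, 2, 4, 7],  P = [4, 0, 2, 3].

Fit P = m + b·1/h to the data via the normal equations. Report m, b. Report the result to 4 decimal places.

m = 2.1930, b = -2.1280

Sums needed: Σ1 = 4, Σ1/h = -3/28, Σ1/h·1/h = 1045/784.
Right-hand side: ΣP = 9, Σ1/h·P = -43/14.
det = 4·(1045/784) − (-3/28)² = 4171/784.
m = (9·(1045/784) − (-3/28)·(-43/14))/(4171/784) = 9147/4171; b = (4·(-43/14) − (-3/28)·9)/(4171/784) = -8876/4171.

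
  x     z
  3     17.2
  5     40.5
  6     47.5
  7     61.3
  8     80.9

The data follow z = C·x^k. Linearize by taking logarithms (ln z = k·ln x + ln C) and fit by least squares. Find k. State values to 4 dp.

Let Y = ln z. Fitting Y = k·ln x + ln C by least squares:
XᵀX = [[15.1183, 8.5252]; [8.5252, 5]], rhs = [33.1443, 18.9159]ᵀ  (here Σln x = 8.5252, Σ(ln x)² = 15.1183, Σln z = 18.9159, Σln x·ln z = 33.1443).
Slope k = (n·Σln x·ln z − Σln x·Σln z)/(n·Σ(ln x)² − (Σln x)²) = (5·33.1443 − 8.5252·18.9159)/2.9130 = 1.53114; ln C = (Σln z − k·Σln x)/n = 1.17254.

k = 1.5311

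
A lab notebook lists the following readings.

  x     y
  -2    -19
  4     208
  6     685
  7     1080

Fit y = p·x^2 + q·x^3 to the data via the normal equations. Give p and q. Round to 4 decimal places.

p = 1.0264, q = 3.0013

MᵀM·[p, q]ᵀ = Mᵀy reads: 3969·p + 25575·q = 80832;  25575·p + 168465·q = 531864.
Determinant 3969·168465 − 25575² = 14556960.
p = (80832·168465 − 25575·531864)/14556960 = 3773/3676; q = (3969·531864 − 25575·80832)/14556960 = 606803/202180.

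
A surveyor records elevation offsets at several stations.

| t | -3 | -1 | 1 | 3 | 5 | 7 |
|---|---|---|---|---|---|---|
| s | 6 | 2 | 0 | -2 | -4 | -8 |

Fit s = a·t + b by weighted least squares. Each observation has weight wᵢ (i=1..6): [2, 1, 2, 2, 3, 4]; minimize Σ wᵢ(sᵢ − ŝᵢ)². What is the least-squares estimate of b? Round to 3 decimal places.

b = 1.729

XᵀWX·[a, b]ᵀ = XᵀWs reads: 310·a + 44·b = -334;  44·a + 14·b = -34.
det = 310·14 − 44² = 2404.
a = ((-334)·14 − 44·(-34))/2404 = -795/601; b = (310·(-34) − 44·(-334))/2404 = 1039/601.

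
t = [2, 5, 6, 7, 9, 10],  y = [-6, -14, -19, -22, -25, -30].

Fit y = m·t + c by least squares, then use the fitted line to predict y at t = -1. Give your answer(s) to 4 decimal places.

Forming XᵀX = [[295, 39]; [39, 6]] and Xᵀy = [-875, -116]ᵀ gives XᵀX·[m, c]ᵀ = Xᵀy.
det = 295·6 − 39² = 249.
m = ((-875)·6 − 39·(-116))/249 = -242/83; c = (295·(-116) − 39·(-875))/249 = -95/249.
At t = -1: ŷ = (-242/83)·(-1) + (-95/249)·(1) = 631/249.

ŷ = 2.5341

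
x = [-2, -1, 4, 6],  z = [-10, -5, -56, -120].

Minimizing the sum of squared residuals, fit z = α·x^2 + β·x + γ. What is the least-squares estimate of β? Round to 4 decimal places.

AᵀA·[α, β, γ]ᵀ = Aᵀz reads: 1569·α + 271·β + 57·γ = -5261;  271·α + 57·β + 7·γ = -919;  57·α + 7·β + 4·γ = -191.
(Σx^2·x^2 = 1569, Σx^2·x = 271, Σx^2 = 57, Σx·x = 57, Σx = 7, Σ1 = 4, Σx^2·z = -5261, Σx·z = -919, Σz = -191.)
Row-reducing yields α = -13493/4538, β = -7663/4538, γ = -5502/2269.

β = -1.6886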